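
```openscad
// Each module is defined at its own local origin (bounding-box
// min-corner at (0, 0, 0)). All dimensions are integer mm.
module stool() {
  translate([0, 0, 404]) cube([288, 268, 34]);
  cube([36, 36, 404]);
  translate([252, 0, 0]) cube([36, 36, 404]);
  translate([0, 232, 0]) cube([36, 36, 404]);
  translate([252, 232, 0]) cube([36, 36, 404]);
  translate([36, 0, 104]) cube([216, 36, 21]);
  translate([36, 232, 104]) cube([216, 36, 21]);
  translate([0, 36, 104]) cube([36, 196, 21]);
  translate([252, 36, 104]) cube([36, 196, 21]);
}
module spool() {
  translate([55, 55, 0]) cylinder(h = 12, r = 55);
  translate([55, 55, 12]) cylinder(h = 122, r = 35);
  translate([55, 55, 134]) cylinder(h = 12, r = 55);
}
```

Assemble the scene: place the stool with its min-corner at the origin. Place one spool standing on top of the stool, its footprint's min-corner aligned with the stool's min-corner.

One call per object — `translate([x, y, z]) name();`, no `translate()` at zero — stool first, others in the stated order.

stool();
translate([0, 0, 438]) spool();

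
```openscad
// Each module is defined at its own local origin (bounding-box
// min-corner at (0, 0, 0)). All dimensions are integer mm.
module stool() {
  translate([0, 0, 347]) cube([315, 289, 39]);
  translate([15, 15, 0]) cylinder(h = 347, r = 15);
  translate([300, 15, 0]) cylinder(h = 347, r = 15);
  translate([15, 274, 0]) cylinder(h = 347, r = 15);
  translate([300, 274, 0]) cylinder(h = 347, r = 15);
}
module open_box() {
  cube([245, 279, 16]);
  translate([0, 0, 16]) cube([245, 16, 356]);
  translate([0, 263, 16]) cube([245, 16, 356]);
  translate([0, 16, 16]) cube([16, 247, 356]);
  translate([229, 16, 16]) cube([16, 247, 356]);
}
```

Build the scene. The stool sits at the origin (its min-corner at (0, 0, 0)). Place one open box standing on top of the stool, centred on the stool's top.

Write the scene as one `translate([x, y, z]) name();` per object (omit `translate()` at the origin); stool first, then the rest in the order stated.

stool();
translate([35, 5, 386]) open_box();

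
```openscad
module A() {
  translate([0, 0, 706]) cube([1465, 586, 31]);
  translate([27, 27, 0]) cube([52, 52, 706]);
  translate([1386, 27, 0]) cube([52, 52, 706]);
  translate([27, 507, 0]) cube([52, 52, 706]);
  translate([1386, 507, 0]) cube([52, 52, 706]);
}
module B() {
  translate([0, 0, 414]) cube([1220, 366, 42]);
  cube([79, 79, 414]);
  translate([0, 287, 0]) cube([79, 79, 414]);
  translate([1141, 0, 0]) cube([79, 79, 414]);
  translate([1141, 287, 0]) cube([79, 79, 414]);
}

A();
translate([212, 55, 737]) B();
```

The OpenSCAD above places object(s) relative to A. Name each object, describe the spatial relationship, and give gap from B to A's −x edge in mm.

A is a table. B is a bench. The bench is on top of the table. The gap from the bench to the table's −x edge is 212 mm.

The bench's min-x is at 212; the table's min-x is 0; gap = 212 mm.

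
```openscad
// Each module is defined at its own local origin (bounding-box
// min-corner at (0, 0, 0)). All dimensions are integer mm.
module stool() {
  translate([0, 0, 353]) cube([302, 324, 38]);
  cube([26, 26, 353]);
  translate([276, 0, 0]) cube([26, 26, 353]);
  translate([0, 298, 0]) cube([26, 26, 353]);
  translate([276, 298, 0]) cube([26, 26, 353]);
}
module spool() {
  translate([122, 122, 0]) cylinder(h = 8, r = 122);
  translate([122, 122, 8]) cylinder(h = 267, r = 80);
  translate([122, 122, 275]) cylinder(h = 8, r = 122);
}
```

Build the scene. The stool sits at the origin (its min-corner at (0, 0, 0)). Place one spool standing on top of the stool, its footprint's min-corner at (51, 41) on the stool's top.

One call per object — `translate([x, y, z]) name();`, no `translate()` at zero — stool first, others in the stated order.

stool();
translate([51, 41, 391]) spool();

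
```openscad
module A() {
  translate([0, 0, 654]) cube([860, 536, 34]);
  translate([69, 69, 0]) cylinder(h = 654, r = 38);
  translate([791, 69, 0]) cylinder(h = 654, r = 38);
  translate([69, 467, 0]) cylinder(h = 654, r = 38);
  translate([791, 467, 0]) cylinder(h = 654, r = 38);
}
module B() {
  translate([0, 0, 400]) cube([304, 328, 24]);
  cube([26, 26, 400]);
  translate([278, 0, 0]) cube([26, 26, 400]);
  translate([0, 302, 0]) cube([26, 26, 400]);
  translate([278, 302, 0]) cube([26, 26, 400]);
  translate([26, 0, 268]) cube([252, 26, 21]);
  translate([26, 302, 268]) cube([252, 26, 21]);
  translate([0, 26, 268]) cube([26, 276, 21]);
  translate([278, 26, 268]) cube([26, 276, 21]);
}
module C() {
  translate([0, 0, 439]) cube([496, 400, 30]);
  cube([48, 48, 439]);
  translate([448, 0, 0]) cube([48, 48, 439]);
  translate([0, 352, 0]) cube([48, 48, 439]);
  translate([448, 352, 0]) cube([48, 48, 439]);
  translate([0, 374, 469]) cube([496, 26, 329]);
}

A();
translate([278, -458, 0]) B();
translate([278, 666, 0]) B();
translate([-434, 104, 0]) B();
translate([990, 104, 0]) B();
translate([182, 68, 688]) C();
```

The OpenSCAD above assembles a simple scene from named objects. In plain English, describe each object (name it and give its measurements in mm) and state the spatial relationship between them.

A is a rectangular dining table. The top is 860×536×34 mm with its upper surface at z = 688 mm. It stands on four round legs of 76 mm diameter, each leg's bounding box inset 31 mm from the nearest pair of top edges, running from the floor to the underside of the top.

B is a four-legged stool. The seat is a 304×328×24 mm slab whose top surface is at z = 424 mm; four square legs, each 26×26 mm in cross-section, run from the floor (z = 0) to the underside of the seat, each flush with a corner of the seat. Four stretchers, 26 mm wide and 21 mm tall, connect adjacent legs with their undersides at z = 268 mm, each running between the inner faces of the legs it joins and aligned with the legs' outer faces on the other axis.

C is a chair: 496×400 mm seat, 30 mm thick, top at z = 469 mm, on four 48 mm square corner legs flush with the seat edges. A 26 mm thick backrest slab spans the full seat width, extending 329 mm above the seat top, its back face flush with the seat's +y edge.

Four stools sit around the table at the −y, +y, −x, +x sides. The chair is on top of the table, centred.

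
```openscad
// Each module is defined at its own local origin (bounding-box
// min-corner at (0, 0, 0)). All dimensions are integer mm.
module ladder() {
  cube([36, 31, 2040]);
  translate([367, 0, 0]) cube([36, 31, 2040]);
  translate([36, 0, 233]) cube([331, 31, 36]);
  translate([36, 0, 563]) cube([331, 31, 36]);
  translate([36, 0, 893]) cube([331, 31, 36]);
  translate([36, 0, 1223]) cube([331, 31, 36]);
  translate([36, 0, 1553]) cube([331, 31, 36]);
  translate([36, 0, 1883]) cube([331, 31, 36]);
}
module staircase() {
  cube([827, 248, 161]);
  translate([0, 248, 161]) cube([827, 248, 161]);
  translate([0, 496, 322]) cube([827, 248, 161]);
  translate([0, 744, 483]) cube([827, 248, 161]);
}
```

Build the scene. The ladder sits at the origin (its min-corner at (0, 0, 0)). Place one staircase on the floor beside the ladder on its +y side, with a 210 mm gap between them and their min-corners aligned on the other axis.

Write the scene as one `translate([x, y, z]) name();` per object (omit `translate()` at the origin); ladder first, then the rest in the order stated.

ladder();
translate([0, 241, 0]) staircase();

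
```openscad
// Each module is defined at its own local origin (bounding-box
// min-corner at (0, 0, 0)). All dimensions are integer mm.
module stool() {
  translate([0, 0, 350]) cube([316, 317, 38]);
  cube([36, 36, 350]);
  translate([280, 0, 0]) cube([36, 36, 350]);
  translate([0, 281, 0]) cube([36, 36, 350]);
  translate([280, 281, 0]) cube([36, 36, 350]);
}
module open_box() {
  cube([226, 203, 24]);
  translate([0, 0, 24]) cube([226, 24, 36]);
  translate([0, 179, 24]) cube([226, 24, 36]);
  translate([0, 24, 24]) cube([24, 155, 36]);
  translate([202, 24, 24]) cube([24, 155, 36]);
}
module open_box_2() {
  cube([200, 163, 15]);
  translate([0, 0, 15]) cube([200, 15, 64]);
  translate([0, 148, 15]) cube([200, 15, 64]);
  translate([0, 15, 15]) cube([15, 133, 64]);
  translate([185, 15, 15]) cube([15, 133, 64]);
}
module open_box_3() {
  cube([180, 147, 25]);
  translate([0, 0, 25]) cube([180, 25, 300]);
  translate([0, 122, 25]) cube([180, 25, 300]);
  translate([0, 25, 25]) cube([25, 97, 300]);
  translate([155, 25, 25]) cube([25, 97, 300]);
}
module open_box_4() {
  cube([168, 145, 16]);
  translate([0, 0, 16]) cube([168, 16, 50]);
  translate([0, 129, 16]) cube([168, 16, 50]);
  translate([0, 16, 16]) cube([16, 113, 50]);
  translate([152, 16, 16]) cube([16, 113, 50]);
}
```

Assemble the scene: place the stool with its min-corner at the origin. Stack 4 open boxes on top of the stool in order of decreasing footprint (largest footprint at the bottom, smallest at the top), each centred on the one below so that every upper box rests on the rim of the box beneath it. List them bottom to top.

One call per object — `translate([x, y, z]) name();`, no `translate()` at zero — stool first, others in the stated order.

stool();
translate([45, 57, 388]) open_box();
translate([58, 77, 448]) open_box_2();
translate([68, 85, 527]) open_box_3();
translate([74, 86, 852]) open_box_4();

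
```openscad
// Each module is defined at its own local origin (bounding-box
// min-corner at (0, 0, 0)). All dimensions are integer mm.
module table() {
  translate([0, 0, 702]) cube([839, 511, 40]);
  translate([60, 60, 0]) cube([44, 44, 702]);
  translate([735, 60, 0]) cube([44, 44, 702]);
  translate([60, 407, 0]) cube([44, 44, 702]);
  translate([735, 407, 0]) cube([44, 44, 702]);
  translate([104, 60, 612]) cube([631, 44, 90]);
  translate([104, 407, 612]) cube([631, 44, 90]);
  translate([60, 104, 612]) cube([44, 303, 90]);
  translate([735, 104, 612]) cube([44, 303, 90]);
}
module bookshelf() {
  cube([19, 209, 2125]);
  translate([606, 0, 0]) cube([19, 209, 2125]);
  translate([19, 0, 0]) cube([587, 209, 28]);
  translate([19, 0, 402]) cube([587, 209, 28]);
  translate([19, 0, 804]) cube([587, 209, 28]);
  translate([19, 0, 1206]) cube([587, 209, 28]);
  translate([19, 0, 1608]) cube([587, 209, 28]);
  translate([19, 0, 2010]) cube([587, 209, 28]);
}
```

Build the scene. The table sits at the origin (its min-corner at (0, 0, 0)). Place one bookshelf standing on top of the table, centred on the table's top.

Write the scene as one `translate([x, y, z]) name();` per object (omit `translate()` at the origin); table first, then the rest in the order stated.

table();
translate([107, 151, 742]) bookshelf();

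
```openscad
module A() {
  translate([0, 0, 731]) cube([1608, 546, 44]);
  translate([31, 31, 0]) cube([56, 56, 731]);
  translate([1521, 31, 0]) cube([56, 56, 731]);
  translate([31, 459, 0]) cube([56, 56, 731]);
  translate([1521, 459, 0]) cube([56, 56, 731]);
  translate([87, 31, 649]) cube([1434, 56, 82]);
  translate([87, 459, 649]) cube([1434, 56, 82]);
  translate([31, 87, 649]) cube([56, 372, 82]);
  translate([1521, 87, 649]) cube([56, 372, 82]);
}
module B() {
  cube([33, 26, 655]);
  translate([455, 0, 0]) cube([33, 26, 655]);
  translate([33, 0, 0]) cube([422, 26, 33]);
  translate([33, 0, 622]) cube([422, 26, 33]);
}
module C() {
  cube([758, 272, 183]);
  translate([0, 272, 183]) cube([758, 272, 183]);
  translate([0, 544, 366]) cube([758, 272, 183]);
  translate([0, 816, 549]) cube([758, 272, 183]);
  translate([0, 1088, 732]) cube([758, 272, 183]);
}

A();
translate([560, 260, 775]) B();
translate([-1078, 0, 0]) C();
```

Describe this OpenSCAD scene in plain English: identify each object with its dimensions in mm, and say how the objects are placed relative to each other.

A is a table with a 1608×546 mm rectangular top, 44 mm thick, top surface at z = 775 mm, supported by four 56×56 mm square legs, each inset 31 mm from the nearest pair of top edges, running from the floor. Four apron rails, 56 mm thick and 82 mm tall, run between adjacent legs with their top edges flush with the underside of the top and their outer faces flush with the legs' outer faces.

B is a picture frame with a 422×589 mm rectangular opening (x by z) and a uniform 33 mm border on every side. Frame depth is 26 mm along y. It is built from two vertical stiles running the full outside height and two horizontal rails spanning the gap between the stiles.

C is a run of 5 identical solid stair steps. Each tread is 758×272 mm and each step block is 183 mm high. Step 1 rests on the floor; step k is offset from step 1 by (k−1)×272 mm in y and (k−1)×183 mm in z.

The picture frame is on top of the table, centred. The staircase is on the floor beside the table on its −x side.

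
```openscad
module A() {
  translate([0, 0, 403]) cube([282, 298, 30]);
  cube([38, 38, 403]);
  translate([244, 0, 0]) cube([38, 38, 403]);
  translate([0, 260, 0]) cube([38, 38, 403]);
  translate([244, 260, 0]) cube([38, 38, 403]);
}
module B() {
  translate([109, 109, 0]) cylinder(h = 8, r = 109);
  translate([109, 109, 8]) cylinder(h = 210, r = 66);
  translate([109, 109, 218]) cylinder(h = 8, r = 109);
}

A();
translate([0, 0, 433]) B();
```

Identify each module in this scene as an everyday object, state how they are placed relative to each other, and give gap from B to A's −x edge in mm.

A is a stool. B is a spool. The spool is on top of the stool. The gap from the spool to the stool's −x edge is 0 mm.

The spool's min-x is at 0; the stool's min-x is 0; gap = 0 mm.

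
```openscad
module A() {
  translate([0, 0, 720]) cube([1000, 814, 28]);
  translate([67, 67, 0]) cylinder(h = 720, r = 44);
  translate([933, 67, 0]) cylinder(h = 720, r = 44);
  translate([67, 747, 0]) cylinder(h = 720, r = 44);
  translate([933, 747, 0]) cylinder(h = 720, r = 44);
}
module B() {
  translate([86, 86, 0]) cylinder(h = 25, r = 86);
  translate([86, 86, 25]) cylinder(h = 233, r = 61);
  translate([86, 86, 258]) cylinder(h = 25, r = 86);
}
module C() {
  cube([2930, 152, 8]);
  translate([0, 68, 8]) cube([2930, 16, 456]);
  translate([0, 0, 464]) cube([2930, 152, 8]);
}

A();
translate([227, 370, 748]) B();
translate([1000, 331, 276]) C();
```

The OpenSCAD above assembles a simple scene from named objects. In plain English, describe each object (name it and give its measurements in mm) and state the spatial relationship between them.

A is a table with a 1000×814 mm rectangular top, 28 mm thick, top surface at z = 748 mm, supported by four round legs of 88 mm diameter, each leg's bounding box inset 23 mm from the nearest pair of top edges, running from the floor.

B is a spool: two coaxial disc flanges of radius 86 mm and thickness 25 mm, joined by a core cylinder of radius 61 mm and height 233 mm. The lower flange rests on z = 0 and the three cylinders share a vertical axis.

C is an I-beam lying along x, 2930 mm long. Overall section height 472 mm. Two flanges 152 mm wide (y) and 8 mm thick, one on the floor and one at the top; a web 16 mm thick runs between them, centred on the flange width.

The spool is on top of the table. The I-beam is beside the table with their tops flush at z = 748.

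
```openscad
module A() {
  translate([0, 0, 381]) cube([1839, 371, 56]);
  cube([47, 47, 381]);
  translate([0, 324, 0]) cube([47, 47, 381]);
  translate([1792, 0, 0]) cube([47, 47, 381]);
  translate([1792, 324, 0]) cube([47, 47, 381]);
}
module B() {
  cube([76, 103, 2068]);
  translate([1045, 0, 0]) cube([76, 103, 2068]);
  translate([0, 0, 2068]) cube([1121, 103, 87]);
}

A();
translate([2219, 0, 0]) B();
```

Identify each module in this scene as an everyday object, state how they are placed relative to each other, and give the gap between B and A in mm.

A is a bench. B is a door frame. The door frame is on the floor beside the bench on its +x side. The gap between the door frame and the bench is 380 mm.

The door frame's nearest face is 380 mm from the bench's +x face.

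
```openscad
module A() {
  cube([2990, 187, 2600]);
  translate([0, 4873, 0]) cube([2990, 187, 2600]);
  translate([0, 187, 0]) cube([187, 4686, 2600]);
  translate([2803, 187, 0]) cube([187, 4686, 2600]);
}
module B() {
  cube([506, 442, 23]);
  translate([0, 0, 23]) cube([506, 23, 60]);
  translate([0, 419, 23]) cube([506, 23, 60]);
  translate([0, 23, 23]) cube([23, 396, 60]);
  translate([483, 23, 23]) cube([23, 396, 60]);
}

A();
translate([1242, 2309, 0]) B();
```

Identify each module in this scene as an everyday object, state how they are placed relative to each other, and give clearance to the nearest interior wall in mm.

A is a house frame. B is an open box. The open box sits inside the house frame, centred. The clearance to the nearest interior wall is 1055 mm.

Clearances: x = 1055, y = 2122; minimum 1055 mm.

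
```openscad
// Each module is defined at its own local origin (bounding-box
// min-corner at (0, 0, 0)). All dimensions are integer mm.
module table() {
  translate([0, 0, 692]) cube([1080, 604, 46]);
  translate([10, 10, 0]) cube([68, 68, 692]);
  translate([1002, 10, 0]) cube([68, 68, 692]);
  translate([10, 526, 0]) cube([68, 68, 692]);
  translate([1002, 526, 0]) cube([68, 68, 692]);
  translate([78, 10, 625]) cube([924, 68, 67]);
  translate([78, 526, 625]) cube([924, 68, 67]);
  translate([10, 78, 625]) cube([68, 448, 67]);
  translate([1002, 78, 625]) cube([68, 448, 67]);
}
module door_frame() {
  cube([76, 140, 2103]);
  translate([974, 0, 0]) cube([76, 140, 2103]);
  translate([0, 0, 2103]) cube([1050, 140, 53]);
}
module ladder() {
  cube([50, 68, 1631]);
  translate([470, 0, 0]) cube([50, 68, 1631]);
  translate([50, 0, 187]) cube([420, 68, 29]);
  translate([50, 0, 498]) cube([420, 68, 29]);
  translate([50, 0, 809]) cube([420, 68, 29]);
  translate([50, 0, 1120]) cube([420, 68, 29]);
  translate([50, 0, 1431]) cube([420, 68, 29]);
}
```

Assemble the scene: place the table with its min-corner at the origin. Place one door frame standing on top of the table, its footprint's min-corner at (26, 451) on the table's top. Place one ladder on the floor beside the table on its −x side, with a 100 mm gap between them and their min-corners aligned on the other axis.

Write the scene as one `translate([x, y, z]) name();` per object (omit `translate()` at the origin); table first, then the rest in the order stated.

table();
translate([26, 451, 738]) door_frame();
translate([-620, 0, 0]) ladder();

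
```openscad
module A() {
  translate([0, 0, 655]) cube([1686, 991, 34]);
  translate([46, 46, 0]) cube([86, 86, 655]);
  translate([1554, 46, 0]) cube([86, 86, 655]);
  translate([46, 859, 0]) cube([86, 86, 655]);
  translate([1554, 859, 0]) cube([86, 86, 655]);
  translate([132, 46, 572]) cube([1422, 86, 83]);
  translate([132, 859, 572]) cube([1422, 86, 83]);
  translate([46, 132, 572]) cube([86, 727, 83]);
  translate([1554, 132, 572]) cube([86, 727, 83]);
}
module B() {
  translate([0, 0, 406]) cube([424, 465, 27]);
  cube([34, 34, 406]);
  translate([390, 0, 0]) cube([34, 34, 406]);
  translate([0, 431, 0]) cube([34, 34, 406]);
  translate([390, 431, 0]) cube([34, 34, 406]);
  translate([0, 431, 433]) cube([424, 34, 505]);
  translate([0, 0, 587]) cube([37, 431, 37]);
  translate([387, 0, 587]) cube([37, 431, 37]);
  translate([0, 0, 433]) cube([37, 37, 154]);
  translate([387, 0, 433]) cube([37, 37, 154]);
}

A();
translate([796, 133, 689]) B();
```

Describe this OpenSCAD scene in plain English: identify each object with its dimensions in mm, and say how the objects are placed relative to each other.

A is a table: top 1686 mm (x) × 991 mm (y), 34 mm thick, upper face at z = 689 mm, on four 86×86 mm square legs, each inset 46 mm from the nearest pair of top edges, running from z = 0 to the bottom of the top. Four apron rails, 86 mm thick and 83 mm tall, run between adjacent legs with their top edges flush with the underside of the top and their outer faces flush with the legs' outer faces.

B is a chair. The seat is a 424×465×27 mm slab with its top at z = 433 mm, on four 34×34 mm corner legs (flush with the seat edges, standing on z = 0). A flat backrest 34 mm thick, 505 mm tall, spans the full seat width and rises from the seat top along its +y edge, rear face flush with the rear of the seat. Two armrests of 37×37 mm section run along each side from the seat's front edge to the front of the backrest, top faces 191 mm above the seat top and outer faces flush with the seat's x-edges; a 37×37 mm post under the front of each armrest stands on the seat at the front corner.

The chair is on top of the table.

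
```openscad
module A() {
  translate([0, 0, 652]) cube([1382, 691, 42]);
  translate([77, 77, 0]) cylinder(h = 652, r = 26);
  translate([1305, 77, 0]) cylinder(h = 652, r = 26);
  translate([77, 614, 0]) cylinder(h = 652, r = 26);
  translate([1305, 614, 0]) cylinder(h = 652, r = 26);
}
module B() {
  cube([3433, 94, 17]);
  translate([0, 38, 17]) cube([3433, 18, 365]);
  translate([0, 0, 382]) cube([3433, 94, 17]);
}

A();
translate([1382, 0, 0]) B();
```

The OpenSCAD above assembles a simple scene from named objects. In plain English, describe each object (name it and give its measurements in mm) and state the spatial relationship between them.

A is a table with a 1382×691 mm rectangular top, 42 mm thick, top surface at z = 694 mm, supported by four round legs of 52 mm diameter, each leg's bounding box inset 51 mm from the nearest pair of top edges, running from the floor.

B is an I-beam lying along x, 3433 mm long. Overall section height 399 mm. Two flanges 94 mm wide (y) and 17 mm thick, one on the floor and one at the top; a web 18 mm thick runs between them, centred on the flange width.

The I-beam is against the table's +x side, with their −y faces flush.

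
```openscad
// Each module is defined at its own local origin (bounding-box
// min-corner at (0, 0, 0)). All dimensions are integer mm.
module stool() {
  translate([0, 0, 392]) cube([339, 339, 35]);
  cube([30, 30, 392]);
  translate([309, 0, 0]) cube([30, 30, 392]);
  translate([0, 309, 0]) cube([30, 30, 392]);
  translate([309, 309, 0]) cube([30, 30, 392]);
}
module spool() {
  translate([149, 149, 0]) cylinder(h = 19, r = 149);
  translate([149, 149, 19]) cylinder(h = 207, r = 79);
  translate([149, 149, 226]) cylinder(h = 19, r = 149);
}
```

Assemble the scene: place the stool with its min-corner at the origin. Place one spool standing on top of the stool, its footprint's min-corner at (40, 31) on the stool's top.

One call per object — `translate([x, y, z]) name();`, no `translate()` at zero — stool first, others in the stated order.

stool();
translate([40, 31, 427]) spool();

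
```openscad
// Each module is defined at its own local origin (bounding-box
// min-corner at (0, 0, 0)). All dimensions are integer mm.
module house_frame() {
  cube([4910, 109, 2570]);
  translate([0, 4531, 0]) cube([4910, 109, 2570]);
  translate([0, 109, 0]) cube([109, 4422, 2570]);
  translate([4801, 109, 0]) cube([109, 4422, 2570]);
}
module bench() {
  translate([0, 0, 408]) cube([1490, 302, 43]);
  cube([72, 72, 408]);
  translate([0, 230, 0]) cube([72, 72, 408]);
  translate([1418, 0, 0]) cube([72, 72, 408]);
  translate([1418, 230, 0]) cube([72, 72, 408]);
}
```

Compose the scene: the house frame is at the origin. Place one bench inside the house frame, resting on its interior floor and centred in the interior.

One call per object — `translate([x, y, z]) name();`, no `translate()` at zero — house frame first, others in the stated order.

house_frame();
translate([1710, 2169, 0]) bench();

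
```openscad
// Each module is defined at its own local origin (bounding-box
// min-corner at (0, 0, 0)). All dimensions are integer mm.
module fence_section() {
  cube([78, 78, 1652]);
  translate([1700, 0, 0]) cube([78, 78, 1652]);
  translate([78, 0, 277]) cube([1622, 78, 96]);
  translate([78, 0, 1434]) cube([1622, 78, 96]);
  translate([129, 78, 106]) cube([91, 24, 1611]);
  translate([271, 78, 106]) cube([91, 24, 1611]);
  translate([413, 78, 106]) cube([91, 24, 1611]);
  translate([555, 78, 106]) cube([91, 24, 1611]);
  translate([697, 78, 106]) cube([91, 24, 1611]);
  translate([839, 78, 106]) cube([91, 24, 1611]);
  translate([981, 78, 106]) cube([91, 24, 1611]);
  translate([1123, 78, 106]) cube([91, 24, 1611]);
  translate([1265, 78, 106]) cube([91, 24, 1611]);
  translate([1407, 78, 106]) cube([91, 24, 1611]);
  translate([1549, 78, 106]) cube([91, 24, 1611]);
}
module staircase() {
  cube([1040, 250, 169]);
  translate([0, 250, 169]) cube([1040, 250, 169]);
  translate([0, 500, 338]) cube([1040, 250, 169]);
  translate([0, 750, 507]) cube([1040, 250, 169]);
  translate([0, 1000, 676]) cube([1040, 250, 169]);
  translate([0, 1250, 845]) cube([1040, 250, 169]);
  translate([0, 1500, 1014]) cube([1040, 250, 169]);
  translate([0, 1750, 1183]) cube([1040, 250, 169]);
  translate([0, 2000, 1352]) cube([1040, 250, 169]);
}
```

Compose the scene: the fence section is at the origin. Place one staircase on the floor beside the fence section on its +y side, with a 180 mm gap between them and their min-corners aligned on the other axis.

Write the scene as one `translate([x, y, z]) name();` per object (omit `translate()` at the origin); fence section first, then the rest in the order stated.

fence_section();
translate([0, 282, 0]) staircase();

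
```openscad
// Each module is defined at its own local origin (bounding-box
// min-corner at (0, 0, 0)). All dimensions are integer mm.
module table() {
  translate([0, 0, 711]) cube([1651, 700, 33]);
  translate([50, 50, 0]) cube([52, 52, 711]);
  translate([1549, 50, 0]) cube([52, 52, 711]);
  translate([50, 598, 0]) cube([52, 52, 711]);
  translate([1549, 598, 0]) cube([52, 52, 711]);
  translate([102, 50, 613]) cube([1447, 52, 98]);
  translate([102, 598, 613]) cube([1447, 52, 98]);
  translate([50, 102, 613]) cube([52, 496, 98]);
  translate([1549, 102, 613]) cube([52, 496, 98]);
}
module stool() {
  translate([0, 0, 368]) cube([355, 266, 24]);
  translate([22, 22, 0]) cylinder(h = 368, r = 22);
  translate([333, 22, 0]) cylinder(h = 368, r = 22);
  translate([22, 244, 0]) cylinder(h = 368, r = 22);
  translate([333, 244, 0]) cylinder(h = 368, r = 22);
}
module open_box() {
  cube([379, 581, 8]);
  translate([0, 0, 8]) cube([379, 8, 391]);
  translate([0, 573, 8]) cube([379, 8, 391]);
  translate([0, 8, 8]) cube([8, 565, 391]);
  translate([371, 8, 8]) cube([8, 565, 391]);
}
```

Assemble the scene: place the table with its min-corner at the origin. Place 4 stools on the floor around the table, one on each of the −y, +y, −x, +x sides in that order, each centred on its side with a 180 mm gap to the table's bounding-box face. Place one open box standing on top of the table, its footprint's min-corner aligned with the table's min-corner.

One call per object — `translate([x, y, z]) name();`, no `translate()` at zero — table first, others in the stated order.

table();
translate([648, -446, 0]) stool();
translate([648, 880, 0]) stool();
translate([-535, 217, 0]) stool();
translate([1831, 217, 0]) stool();
translate([0, 0, 744]) open_box();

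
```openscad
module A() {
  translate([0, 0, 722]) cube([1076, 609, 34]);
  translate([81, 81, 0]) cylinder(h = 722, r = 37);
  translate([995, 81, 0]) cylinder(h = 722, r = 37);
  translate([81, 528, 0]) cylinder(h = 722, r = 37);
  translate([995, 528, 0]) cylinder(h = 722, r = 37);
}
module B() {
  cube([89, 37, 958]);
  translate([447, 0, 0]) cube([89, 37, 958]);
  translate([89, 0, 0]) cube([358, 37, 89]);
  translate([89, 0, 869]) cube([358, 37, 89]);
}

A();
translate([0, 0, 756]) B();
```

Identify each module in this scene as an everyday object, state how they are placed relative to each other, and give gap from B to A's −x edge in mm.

The picture frame's min-x is at 0; the table's min-x is 0; gap = 0 mm.

A is a table. B is a picture frame. The picture frame is on top of the table. The gap from the picture frame to the table's −x edge is 0 mm.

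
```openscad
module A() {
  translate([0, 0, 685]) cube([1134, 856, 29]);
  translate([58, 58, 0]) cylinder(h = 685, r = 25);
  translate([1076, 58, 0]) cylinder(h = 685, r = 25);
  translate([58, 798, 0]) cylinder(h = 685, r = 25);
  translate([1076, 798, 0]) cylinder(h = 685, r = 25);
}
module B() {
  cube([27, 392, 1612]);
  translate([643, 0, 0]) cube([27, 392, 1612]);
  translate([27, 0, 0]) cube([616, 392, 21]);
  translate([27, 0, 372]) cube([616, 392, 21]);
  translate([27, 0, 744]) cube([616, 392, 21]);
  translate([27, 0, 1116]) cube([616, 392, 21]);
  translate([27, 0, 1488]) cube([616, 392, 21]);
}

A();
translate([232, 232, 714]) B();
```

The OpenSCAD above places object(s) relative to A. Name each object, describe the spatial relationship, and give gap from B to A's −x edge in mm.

The bookshelf's min-x is at 232; the table's min-x is 0; gap = 232 mm.

A is a table. B is a bookshelf. The bookshelf is on top of the table, centred. The gap from the bookshelf to the table's −x edge is 232 mm.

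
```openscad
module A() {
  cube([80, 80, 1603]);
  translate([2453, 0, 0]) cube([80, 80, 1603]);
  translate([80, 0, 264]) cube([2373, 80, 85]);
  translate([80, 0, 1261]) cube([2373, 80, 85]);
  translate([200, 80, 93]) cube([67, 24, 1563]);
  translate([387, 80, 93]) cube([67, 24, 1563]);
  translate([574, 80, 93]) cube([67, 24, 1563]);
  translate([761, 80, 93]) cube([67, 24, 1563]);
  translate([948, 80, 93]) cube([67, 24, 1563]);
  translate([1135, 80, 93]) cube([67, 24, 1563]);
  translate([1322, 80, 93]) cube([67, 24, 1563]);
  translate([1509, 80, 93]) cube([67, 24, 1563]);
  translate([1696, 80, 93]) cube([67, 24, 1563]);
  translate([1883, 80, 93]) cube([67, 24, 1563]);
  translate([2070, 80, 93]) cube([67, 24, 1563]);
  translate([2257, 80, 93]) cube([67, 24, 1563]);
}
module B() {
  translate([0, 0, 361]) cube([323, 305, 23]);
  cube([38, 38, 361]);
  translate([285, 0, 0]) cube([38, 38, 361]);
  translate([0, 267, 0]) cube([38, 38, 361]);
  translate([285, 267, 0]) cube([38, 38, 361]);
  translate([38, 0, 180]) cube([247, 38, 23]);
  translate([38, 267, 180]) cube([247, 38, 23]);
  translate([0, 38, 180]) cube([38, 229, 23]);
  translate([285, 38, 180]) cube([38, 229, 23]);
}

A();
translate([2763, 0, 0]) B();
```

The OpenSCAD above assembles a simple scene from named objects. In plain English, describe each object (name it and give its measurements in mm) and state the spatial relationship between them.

A is a fence section. Two 80×80 mm posts, 1603 mm tall, stand on the floor with a clear span of 2373 mm between their inner faces. Two horizontal rails of 80×85 mm section span the gap between the posts with their undersides at z = 264 mm and z = 1261 mm, flush with the posts' −y face. 12 pickets, each 67 mm wide, 24 mm thick and 1563 mm tall, are fixed to the +y face of the rails with their bottoms at z = 93 mm, evenly spaced across the span with equal gaps (rounded down to the nearest mm) at the −x end and between each pair — any rounding remainder accumulates at the +x end.

B is a simple wooden stool: a rectangular seat 323 mm (x) by 305 mm (y), 23 mm thick, top face at z = 384 mm, on four square legs, each 38×38 mm in cross-section. The legs rest on z = 0, each flush with a corner of the seat. Four stretchers, 38 mm wide and 23 mm tall, connect adjacent legs with their undersides at z = 180 mm, each running between the inner faces of the legs it joins and aligned with the legs' outer faces on the other axis.

The stool is on the floor beside the fence section on its +x side.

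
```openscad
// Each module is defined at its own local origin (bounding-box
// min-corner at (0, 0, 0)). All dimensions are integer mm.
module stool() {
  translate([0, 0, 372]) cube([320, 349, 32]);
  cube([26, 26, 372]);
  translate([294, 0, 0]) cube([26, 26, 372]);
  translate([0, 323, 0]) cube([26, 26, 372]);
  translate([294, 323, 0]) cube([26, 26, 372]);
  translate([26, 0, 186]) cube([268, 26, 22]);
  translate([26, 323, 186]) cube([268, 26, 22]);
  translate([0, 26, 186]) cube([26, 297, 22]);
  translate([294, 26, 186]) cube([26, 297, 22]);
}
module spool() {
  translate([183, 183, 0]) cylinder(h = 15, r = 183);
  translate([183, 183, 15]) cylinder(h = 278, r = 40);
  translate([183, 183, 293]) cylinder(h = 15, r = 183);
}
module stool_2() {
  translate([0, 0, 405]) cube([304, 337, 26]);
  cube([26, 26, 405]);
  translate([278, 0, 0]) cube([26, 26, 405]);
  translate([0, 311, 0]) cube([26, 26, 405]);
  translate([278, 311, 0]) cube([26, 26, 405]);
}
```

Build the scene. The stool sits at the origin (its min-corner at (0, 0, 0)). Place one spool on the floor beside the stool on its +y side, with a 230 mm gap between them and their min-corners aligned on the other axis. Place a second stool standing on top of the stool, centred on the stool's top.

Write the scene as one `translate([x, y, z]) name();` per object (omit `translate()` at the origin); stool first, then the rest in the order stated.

stool();
translate([0, 579, 0]) spool();
translate([8, 6, 404]) stool_2();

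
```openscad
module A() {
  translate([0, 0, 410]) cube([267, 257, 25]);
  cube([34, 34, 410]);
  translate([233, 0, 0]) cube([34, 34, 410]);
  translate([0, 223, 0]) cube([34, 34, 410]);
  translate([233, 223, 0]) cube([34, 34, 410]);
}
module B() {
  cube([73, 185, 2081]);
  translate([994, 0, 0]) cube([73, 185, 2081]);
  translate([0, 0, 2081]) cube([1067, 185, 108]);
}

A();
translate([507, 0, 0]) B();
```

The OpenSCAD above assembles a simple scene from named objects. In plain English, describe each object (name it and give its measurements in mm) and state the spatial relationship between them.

A is a simple wooden stool: a rectangular seat 267 mm (x) by 257 mm (y), 25 mm thick, top face at z = 435 mm, on four square legs, each 34×34 mm in cross-section. The legs rest on z = 0, each flush with a corner of the seat.

B is a door frame. The clear opening is 921 mm wide and 2081 mm high. Two 73 mm wide jambs, 185 mm deep, stand either side of the opening from the floor to the top of the opening. A 108 mm thick head sits across the top of both jambs, spanning the full outside width of the frame.

The door frame is on the floor beside the stool on its +x side.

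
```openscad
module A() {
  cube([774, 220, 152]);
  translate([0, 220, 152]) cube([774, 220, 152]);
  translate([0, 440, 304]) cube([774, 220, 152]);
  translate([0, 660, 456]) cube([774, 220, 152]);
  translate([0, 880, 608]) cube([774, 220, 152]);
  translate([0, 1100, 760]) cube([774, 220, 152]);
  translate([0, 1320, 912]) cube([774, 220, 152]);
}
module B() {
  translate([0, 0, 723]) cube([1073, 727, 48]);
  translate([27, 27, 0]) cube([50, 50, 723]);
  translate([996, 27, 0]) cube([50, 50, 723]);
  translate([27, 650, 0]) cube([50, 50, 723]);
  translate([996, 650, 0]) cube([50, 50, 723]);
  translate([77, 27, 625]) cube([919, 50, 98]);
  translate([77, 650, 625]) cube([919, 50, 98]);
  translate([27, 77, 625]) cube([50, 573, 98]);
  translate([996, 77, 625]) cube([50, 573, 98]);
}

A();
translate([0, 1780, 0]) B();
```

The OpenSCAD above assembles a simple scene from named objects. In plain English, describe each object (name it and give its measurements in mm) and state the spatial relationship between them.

A is a run of 7 identical solid stair steps. Each tread is 774×220 mm and each step block is 152 mm high. Step 1 rests on the floor; step k is offset from step 1 by (k−1)×220 mm in y and (k−1)×152 mm in z.

B is a table with a 1073×727 mm rectangular top, 48 mm thick, top surface at z = 771 mm, supported by four 50×50 mm square legs, each inset 27 mm from the nearest pair of top edges, running from the floor. Four apron rails, 50 mm thick and 98 mm tall, run between adjacent legs with their top edges flush with the underside of the top and their outer faces flush with the legs' outer faces.

The table is on the floor beside the staircase on its +y side.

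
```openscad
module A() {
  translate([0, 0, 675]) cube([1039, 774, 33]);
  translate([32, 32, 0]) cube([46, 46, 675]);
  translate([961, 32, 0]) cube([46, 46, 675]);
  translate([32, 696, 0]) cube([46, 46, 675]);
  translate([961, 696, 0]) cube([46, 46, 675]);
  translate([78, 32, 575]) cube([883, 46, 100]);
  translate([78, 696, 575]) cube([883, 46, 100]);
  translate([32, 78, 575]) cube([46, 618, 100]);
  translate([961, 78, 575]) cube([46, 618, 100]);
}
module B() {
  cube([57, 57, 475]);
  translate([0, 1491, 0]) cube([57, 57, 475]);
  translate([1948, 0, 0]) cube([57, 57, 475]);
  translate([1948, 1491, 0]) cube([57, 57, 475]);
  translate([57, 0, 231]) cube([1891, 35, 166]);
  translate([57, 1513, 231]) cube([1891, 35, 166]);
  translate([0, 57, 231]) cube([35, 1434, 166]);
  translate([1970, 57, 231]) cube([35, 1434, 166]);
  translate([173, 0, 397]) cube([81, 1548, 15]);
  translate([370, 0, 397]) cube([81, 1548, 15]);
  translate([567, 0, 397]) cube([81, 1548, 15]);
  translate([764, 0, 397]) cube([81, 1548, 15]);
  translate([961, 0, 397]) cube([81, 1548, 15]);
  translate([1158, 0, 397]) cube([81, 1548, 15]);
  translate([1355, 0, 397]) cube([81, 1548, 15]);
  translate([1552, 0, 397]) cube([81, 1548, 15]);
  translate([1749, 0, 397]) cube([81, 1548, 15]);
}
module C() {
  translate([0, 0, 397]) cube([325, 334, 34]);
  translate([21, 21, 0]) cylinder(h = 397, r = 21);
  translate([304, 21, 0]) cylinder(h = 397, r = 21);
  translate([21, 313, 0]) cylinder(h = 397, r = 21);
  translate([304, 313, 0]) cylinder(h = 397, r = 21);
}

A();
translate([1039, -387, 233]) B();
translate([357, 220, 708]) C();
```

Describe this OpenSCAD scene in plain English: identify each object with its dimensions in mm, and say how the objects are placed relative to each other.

A is a table with a 1039×774 mm rectangular top, 33 mm thick, top surface at z = 708 mm, supported by four 46×46 mm square legs, each inset 32 mm from the nearest pair of top edges, running from the floor. Four apron rails, 46 mm thick and 100 mm tall, run between adjacent legs with their top edges flush with the underside of the top and their outer faces flush with the legs' outer faces.

B is a bed frame 2005 mm long (x) by 1548 mm wide (y). Four 57×57 mm corner posts, 475 mm tall, at the corners of the footprint. Four rails of 35 mm thickness and 166 mm height run between adjacent posts with their undersides at z = 231 mm, their outer faces flush with the outside of the frame (the two x-running rails run between the posts' inner faces; the two y-running rails run between the posts' inner faces). 9 slats, each 81 mm wide (x) and 15 mm thick, lie across the top of the two x-running rails, running the full 1548 mm width of the frame in y; the slats are evenly spaced along x between the inner faces of the end posts with equal gaps (rounded down to the nearest mm) at the −x end and between each pair — any rounding remainder accumulates at the +x end.

C is a four-legged stool. The seat is a 325×334×34 mm slab whose top surface is at z = 431 mm; four round legs, each 42 mm in diameter, run from the floor (z = 0) to the underside of the seat, each leg's axis is inset half a diameter from the nearest pair of seat edges (so the leg's bounding box is flush with the corner).

The bed frame is beside the table with their tops flush at z = 708. The stool is on top of the table, centred.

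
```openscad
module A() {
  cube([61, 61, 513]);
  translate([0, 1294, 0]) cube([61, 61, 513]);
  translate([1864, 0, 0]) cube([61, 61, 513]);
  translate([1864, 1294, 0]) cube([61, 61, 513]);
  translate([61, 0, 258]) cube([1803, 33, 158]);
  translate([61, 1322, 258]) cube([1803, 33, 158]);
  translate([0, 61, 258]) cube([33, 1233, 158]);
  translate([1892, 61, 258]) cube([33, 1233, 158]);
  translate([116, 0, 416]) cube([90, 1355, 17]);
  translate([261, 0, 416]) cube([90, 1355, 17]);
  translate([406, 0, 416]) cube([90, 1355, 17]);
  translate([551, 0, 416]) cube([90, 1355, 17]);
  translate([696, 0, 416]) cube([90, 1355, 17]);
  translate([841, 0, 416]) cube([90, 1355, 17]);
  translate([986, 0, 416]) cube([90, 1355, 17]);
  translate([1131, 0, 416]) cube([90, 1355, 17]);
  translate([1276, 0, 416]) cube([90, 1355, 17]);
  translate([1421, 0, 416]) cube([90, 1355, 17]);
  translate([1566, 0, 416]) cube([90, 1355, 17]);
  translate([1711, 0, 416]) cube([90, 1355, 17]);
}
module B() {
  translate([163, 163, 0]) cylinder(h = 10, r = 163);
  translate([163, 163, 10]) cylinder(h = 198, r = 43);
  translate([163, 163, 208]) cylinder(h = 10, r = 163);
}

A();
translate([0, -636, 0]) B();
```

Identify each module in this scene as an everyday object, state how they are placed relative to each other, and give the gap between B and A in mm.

A is a bed frame. B is a spool. The spool is on the floor beside the bed frame on its −y side. The gap between the spool and the bed frame is 310 mm.

The spool's nearest face is 310 mm from the bed frame's −y face.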